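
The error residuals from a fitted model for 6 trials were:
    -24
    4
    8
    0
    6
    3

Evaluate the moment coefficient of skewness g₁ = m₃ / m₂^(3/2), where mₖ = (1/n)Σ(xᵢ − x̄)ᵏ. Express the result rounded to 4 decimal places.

-1.5829

x̄ = (-24 + 4 + 8 + 0 + 6 + 3) / 6 = -0.5000
deviations (xᵢ − x̄): -23.5000, 4.5000, 8.5000, 0.5000, 6.5000, 3.5000
Σ(xᵢ − x̄)² = 699.5000 ⇒ m₂ = 699.5000/6 = 116.58333
Σ(xᵢ − x̄)³ = -11955.0000 ⇒ m₃ = -11955.0000/6 = -1992.50000
m₂^(3/2) = 116.58333^(1.5) = 1258.79411
g₁ = m₃ / m₂^(3/2) = -1992.50000 / 1258.79411 ≈ -1.5829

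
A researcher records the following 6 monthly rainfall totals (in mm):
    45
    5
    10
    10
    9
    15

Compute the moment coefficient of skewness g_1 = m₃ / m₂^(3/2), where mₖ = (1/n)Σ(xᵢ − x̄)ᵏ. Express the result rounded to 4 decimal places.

x̄ = (45 + 5 + 10 + 10 + 9 + 15) / 6 = 15.6667
deviations (xᵢ − x̄): 29.3333, -10.6667, -5.6667, -5.6667, -6.6667, -0.6667
Σ(xᵢ − x̄)² = 1083.3333 ⇒ m₂ = 1083.3333/6 = 180.55556
Σ(xᵢ − x̄)³ = 23365.5556 ⇒ m₃ = 23365.5556/6 = 3894.25926
m₂^(3/2) = 180.55556^(1.5) = 2426.14238
g_1 = m₃ / m₂^(3/2) = 3894.25926 / 2426.14238 ≈ 1.6051

1.6051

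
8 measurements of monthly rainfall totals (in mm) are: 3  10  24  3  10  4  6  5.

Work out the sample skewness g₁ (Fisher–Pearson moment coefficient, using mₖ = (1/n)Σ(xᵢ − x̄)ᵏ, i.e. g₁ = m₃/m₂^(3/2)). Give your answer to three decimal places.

1.619

x̄ = (3 + 10 + 24 + 3 + 10 + 4 + 6 + 5) / 8 = 8.1250
deviations (xᵢ − x̄): -5.1250, 1.8750, 15.8750, -5.1250, 1.8750, -4.1250, -2.1250, -3.1250
Σ(xᵢ − x̄)² = 342.8750 ⇒ m₂ = 342.8750/8 = 42.85938
Σ(xᵢ − x̄)³ = 3634.4063 ⇒ m₃ = 3634.4063/8 = 454.30078
m₂^(3/2) = 42.85938^(1.5) = 280.58778
g₁ = m₃ / m₂^(3/2) = 454.30078 / 280.58778 ≈ 1.619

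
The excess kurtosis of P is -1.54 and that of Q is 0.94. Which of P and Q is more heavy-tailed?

Higher excess kurtosis ⇒ heavier tails relative to the normal distribution.
-1.54 vs 0.94: the larger is 0.94, so Q has heavier tails. (Q is leptokurtic — heavier-than-normal tails; the other is platykurtic.)

Q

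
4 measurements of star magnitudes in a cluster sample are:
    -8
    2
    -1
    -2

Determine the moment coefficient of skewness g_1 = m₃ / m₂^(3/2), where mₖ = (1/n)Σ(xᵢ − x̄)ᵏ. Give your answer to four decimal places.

-0.5814

x̄ = (-8 + 2 - 1 - 2) / 4 = -2.2500
deviations (xᵢ − x̄): -5.7500, 4.2500, 1.2500, 0.2500
Σ(xᵢ − x̄)² = 52.7500 ⇒ m₂ = 52.7500/4 = 13.18750
Σ(xᵢ − x̄)³ = -111.3750 ⇒ m₃ = -111.3750/4 = -27.84375
m₂^(3/2) = 13.18750^(1.5) = 47.88988
g_1 = m₃ / m₂^(3/2) = -27.84375 / 47.88988 ≈ -0.5814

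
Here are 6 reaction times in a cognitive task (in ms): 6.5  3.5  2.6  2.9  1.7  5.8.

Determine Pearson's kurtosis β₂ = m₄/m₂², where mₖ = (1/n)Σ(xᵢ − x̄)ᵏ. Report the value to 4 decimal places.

x̄ = 3.8333
Σ(xᵢ − x̄)² = 18.0333 ⇒ m₂ = 3.00556
Σ(xᵢ − x̄)⁴ = 89.3252 ⇒ m₄ = 14.88753
m₂² = 9.03336
β₂ = m₄/m₂² = 14.88753 / 9.03336 ≈ 1.6481

1.6481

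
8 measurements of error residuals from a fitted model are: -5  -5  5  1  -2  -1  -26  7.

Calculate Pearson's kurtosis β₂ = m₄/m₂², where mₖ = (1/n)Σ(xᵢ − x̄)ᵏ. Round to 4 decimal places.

4.3632

x̄ = -3.2500
Σ(xᵢ − x̄)² = 721.5000 ⇒ m₂ = 90.18750
Σ(xᵢ − x̄)⁴ = 283914.6563 ⇒ m₄ = 35489.33203
m₂² = 8133.78516
β₂ = m₄/m₂² = 35489.33203 / 8133.78516 ≈ 4.3632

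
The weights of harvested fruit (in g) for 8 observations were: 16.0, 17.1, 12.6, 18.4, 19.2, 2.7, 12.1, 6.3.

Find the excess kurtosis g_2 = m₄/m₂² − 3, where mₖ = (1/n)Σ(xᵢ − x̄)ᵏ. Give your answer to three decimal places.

-0.854

x̄ = 13.0500
Σ(xᵢ − x̄)² = 245.3400 ⇒ m₂ = 30.66750
Σ(xᵢ − x̄)⁴ = 16146.5915 ⇒ m₄ = 2018.32393
m₂² = 940.49556
g_2 = m₄/m₂² − 3 = 2.14602 − 3 ≈ -0.854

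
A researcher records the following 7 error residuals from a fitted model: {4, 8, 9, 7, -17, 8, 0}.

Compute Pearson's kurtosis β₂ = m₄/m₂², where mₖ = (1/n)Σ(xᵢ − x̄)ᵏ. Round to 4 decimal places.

x̄ = 2.7143
Σ(xᵢ − x̄)² = 511.4286 ⇒ m₂ = 73.06122
Σ(xᵢ − x̄)⁴ = 154567.7784 ⇒ m₄ = 22081.11120
m₂² = 5337.94252
β₂ = m₄/m₂² = 22081.11120 / 5337.94252 ≈ 4.1366

4.1366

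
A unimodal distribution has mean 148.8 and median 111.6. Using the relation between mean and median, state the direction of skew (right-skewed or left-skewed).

mean − median = 148.8 − 111.6 = 37.2
mean > median ⇒ the longer tail is on the right ⇒ right-skewed (positively skewed).

right-skewed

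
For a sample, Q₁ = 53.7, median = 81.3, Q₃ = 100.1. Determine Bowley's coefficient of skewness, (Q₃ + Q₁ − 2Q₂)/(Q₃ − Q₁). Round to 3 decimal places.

-0.190

numerator: Q₃ + Q₁ − 2Q₂ = 100.1 + 53.7 − 2×81.3 = -8.8000
denominator: Q₃ − Q₁ = 100.1 − 53.7 = 46.4000
Bowley skewness = -8.8000 / 46.4000 ≈ -0.190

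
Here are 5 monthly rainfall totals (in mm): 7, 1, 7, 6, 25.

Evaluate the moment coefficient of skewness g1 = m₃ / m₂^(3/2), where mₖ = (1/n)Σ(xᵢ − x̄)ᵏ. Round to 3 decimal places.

1.208

x̄ = (7 + 1 + 7 + 6 + 25) / 5 = 9.2000
deviations (xᵢ − x̄): -2.2000, -8.2000, -2.2000, -3.2000, 15.8000
Σ(xᵢ − x̄)² = 336.8000 ⇒ m₂ = 336.8000/5 = 67.36000
Σ(xᵢ − x̄)³ = 3338.8800 ⇒ m₃ = 3338.8800/5 = 667.77600
m₂^(3/2) = 67.36000^(1.5) = 552.84466
g1 = m₃ / m₂^(3/2) = 667.77600 / 552.84466 ≈ 1.208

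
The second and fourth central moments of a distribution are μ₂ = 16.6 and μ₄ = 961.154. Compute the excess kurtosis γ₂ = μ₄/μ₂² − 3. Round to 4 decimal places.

0.4880

μ₂² = 16.6² = 275.56000
μ₄/μ₂² = 961.154 / 275.56000 = 3.48800
γ₂ = 3.48800 − 3 ≈ 0.4880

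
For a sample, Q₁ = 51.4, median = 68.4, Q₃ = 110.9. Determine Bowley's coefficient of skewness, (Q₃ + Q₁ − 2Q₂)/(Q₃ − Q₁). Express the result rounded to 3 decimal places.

numerator: Q₃ + Q₁ − 2Q₂ = 110.9 + 51.4 − 2×68.4 = 25.5000
denominator: Q₃ − Q₁ = 110.9 − 51.4 = 59.5000
Bowley skewness = 25.5000 / 59.5000 ≈ 0.429

0.429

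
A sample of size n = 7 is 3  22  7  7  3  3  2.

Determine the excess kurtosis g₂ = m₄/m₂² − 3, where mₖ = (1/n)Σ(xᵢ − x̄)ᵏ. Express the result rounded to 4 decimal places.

1.4042

x̄ = 6.7143
Σ(xᵢ − x̄)² = 297.4286 ⇒ m₂ = 42.48980
Σ(xᵢ − x̄)⁴ = 55658.6764 ⇒ m₄ = 7951.23948
m₂² = 1805.38276
g₂ = m₄/m₂² − 3 = 4.40418 − 3 ≈ 1.4042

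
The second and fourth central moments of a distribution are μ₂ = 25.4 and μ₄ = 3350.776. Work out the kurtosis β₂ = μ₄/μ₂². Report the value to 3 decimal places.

5.194

μ₂² = 25.4² = 645.16000
μ₄/μ₂² = 3350.776 / 645.16000 = 5.19371
β₂ ≈ 5.194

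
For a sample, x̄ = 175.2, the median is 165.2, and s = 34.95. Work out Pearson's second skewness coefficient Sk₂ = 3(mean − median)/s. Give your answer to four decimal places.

0.8584

Sk₂ = 3(175.2 − 165.2) / 34.95 = 3 × 10.0000 / 34.95
    = 30.0000 / 34.95 ≈ 0.8584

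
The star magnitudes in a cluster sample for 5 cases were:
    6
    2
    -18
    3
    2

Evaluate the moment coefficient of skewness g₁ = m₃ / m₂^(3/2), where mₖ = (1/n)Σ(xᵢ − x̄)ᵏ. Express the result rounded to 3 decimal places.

x̄ = (6 + 2 - 18 + 3 + 2) / 5 = -1.0000
deviations (xᵢ − x̄): 7.0000, 3.0000, -17.0000, 4.0000, 3.0000
Σ(xᵢ − x̄)² = 372.0000 ⇒ m₂ = 372.0000/5 = 74.40000
Σ(xᵢ − x̄)³ = -4452.0000 ⇒ m₃ = -4452.0000/5 = -890.40000
m₂^(3/2) = 74.40000^(1.5) = 641.74043
g₁ = m₃ / m₂^(3/2) = -890.40000 / 641.74043 ≈ -1.387

-1.387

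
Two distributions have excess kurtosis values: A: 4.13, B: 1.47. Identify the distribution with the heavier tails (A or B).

A

Higher excess kurtosis ⇒ heavier tails relative to the normal distribution.
4.13 vs 1.47: the larger is 4.13, so A has heavier tails.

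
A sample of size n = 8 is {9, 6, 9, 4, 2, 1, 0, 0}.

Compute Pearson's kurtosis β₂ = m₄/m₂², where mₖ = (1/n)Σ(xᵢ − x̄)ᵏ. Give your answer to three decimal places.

1.581

x̄ = 3.8750
Σ(xᵢ − x̄)² = 98.8750 ⇒ m₂ = 12.35938
Σ(xᵢ − x̄)⁴ = 1931.7754 ⇒ m₄ = 241.47192
m₂² = 152.75415
β₂ = m₄/m₂² = 241.47192 / 152.75415 ≈ 1.581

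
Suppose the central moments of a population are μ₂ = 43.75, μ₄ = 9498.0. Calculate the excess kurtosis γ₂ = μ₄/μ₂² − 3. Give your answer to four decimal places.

μ₂² = 43.75² = 1914.06250
μ₄/μ₂² = 9498.0 / 1914.06250 = 4.96222
γ₂ = 4.96222 − 3 ≈ 1.9622

1.9622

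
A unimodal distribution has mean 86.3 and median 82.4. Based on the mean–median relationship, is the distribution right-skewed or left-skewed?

right-skewed

mean − median = 86.3 − 82.4 = 3.9
mean > median ⇒ the longer tail is on the right ⇒ right-skewed (positively skewed).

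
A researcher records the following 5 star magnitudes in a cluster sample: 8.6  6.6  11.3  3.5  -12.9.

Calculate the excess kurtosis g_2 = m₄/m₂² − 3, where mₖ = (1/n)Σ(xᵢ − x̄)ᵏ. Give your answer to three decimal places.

x̄ = 3.4200
Σ(xᵢ − x̄)² = 365.3880 ⇒ m₂ = 73.07760
Σ(xᵢ − x̄)⁴ = 75616.2269 ⇒ m₄ = 15123.24538
m₂² = 5340.33562
g_2 = m₄/m₂² − 3 = 2.83189 − 3 ≈ -0.168

-0.168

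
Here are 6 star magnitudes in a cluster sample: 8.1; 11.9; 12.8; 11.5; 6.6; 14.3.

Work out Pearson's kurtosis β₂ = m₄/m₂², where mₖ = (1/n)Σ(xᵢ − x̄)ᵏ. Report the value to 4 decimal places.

1.7781

x̄ = 10.8667
Σ(xᵢ − x̄)² = 42.8533 ⇒ m₂ = 7.14222
Σ(xᵢ − x̄)⁴ = 544.2160 ⇒ m₄ = 90.70267
m₂² = 51.01134
β₂ = m₄/m₂² = 90.70267 / 51.01134 ≈ 1.7781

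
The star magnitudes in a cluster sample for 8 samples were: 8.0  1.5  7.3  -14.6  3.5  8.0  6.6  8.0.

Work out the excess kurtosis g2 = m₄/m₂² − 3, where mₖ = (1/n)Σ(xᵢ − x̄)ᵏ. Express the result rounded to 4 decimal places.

2.0622

x̄ = 3.5375
Σ(xᵢ − x̄)² = 416.3988 ⇒ m₂ = 52.04984
Σ(xᵢ − x̄)⁴ = 109715.8342 ⇒ m₄ = 13714.47927
m₂² = 2709.18623
g2 = m₄/m₂² − 3 = 5.06221 − 3 ≈ 2.0622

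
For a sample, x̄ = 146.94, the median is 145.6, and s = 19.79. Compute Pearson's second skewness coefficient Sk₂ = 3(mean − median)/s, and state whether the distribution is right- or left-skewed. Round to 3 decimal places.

0.203, right-skewed

Sk₂ = 3(146.94 − 145.6) / 19.79 = 3 × 1.3400 / 19.79
    = 4.0200 / 19.79 ≈ 0.203
Sk₂ > 0 ⇒ mean > median ⇒ right-skewed (positive skew).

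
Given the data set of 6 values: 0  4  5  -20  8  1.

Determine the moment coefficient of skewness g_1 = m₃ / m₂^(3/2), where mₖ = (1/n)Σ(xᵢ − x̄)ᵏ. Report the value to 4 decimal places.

x̄ = (0 + 4 + 5 - 20 + 8 + 1) / 6 = -0.3333
deviations (xᵢ − x̄): 0.3333, 4.3333, 5.3333, -19.6667, 8.3333, 1.3333
Σ(xᵢ − x̄)² = 505.3333 ⇒ m₂ = 505.3333/6 = 84.22222
Σ(xᵢ − x̄)³ = -6792.4444 ⇒ m₃ = -6792.4444/6 = -1132.07407
m₂^(3/2) = 84.22222^(1.5) = 772.92979
g_1 = m₃ / m₂^(3/2) = -1132.07407 / 772.92979 ≈ -1.4647

-1.4647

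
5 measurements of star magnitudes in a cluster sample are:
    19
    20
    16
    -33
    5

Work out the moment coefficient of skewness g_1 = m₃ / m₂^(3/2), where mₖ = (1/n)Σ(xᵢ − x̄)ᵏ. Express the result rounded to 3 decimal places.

x̄ = (19 + 20 + 16 - 33 + 5) / 5 = 5.4000
deviations (xᵢ − x̄): 13.6000, 14.6000, 10.6000, -38.4000, -0.4000
Σ(xᵢ − x̄)² = 1985.2000 ⇒ m₂ = 1985.2000/5 = 397.04000
Σ(xᵢ − x̄)³ = -49804.5600 ⇒ m₃ = -49804.5600/5 = -9960.91200
m₂^(3/2) = 397.04000^(1.5) = 7911.36448
g_1 = m₃ / m₂^(3/2) = -9960.91200 / 7911.36448 ≈ -1.259

-1.259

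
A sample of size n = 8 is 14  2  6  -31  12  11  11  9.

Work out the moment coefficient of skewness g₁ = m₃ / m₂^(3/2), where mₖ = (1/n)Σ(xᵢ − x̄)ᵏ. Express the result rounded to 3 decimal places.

-1.991

x̄ = (14 + 2 + 6 - 31 + 12 + 11 + 11 + 9) / 8 = 4.2500
deviations (xᵢ − x̄): 9.7500, -2.2500, 1.7500, -35.2500, 7.7500, 6.7500, 6.7500, 4.7500
Σ(xᵢ − x̄)² = 1519.5000 ⇒ m₂ = 1519.5000/8 = 189.93750
Σ(xᵢ − x̄)³ = -41691.7500 ⇒ m₃ = -41691.7500/8 = -5211.46875
m₂^(3/2) = 189.93750^(1.5) = 2617.67711
g₁ = m₃ / m₂^(3/2) = -5211.46875 / 2617.67711 ≈ -1.991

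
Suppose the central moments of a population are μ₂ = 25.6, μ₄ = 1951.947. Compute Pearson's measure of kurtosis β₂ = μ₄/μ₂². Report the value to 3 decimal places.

2.978

μ₂² = 25.6² = 655.36000
μ₄/μ₂² = 1951.947 / 655.36000 = 2.97843
β₂ ≈ 2.978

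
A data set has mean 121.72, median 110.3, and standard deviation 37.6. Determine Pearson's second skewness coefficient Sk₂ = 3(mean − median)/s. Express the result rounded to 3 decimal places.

Sk₂ = 3(121.72 − 110.3) / 37.6 = 3 × 11.4200 / 37.6
    = 34.2600 / 37.6 ≈ 0.911

0.911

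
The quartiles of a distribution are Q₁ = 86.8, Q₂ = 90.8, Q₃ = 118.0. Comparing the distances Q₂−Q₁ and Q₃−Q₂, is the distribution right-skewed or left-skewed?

right-skewed

Q₂ − Q₁ = 4.0;  Q₃ − Q₂ = 27.2
Q₃ − Q₂ > Q₂ − Q₁ ⇒ the upper half is more spread out ⇒ right-skewed.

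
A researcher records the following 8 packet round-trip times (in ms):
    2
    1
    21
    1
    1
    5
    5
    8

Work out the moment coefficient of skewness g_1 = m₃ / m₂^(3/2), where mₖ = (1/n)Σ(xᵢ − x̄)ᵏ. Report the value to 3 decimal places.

x̄ = (2 + 1 + 21 + 1 + 1 + 5 + 5 + 8) / 8 = 5.5000
deviations (xᵢ − x̄): -3.5000, -4.5000, 15.5000, -4.5000, -4.5000, -0.5000, -0.5000, 2.5000
Σ(xᵢ − x̄)² = 320.0000 ⇒ m₂ = 320.0000/8 = 40.00000
Σ(xᵢ − x̄)³ = 3423.0000 ⇒ m₃ = 3423.0000/8 = 427.87500
m₂^(3/2) = 40.00000^(1.5) = 252.98221
g_1 = m₃ / m₂^(3/2) = 427.87500 / 252.98221 ≈ 1.691

1.691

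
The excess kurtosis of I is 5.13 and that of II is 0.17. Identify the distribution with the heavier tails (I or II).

Higher excess kurtosis ⇒ heavier tails relative to the normal distribution.
5.13 vs 0.17: the larger is 5.13, so I has heavier tails.

I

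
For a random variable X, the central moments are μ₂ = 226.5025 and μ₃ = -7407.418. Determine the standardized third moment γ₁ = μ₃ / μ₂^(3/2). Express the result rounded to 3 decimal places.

σ = √μ₂ = √226.5025 = 15.05000
σ³ = μ₂^(3/2) = 3408.86263
γ₁ = μ₃/σ³ = -7407.418 / 3408.86263 ≈ -2.173

-2.173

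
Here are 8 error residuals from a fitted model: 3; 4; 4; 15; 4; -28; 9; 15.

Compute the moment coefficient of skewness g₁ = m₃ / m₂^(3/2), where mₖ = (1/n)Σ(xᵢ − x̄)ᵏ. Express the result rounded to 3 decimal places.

-1.658

x̄ = (3 + 4 + 4 + 15 + 4 - 28 + 9 + 15) / 8 = 3.2500
deviations (xᵢ − x̄): -0.2500, 0.7500, 0.7500, 11.7500, 0.7500, -31.2500, 5.7500, 11.7500
Σ(xᵢ − x̄)² = 1287.5000 ⇒ m₂ = 1287.5000/8 = 160.93750
Σ(xᵢ − x̄)³ = -27081.7500 ⇒ m₃ = -27081.7500/8 = -3385.21875
m₂^(3/2) = 160.93750^(1.5) = 2041.67155
g₁ = m₃ / m₂^(3/2) = -3385.21875 / 2041.67155 ≈ -1.658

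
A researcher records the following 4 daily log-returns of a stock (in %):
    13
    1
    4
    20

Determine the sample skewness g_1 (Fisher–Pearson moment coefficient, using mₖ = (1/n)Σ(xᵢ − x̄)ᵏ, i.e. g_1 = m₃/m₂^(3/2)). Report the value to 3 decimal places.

x̄ = (13 + 1 + 4 + 20) / 4 = 9.5000
deviations (xᵢ − x̄): 3.5000, -8.5000, -5.5000, 10.5000
Σ(xᵢ − x̄)² = 225.0000 ⇒ m₂ = 225.0000/4 = 56.25000
Σ(xᵢ − x̄)³ = 420.0000 ⇒ m₃ = 420.0000/4 = 105.00000
m₂^(3/2) = 56.25000^(1.5) = 421.87500
g_1 = m₃ / m₂^(3/2) = 105.00000 / 421.87500 ≈ 0.249

0.249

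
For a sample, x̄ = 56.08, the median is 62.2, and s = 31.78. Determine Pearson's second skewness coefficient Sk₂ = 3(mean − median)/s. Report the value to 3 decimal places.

-0.578

Sk₂ = 3(56.08 − 62.2) / 31.78 = 3 × -6.1200 / 31.78
    = -18.3600 / 31.78 ≈ -0.578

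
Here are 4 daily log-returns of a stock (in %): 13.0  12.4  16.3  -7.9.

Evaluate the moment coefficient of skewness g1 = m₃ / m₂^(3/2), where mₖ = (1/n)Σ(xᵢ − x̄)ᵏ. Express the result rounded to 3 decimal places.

x̄ = (13.0 + 12.4 + 16.3 - 7.9) / 4 = 8.4500
deviations (xᵢ − x̄): 4.5500, 3.9500, 7.8500, -16.3500
Σ(xᵢ − x̄)² = 365.2500 ⇒ m₂ = 365.2500/4 = 91.31250
Σ(xᵢ − x̄)³ = -3731.1600 ⇒ m₃ = -3731.1600/4 = -932.79000
m₂^(3/2) = 91.31250^(1.5) = 872.56010
g1 = m₃ / m₂^(3/2) = -932.79000 / 872.56010 ≈ -1.069

-1.069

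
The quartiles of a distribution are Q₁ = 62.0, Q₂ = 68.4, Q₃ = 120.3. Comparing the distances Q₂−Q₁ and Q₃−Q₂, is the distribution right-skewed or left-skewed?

right-skewed

Q₂ − Q₁ = 6.4;  Q₃ − Q₂ = 51.9
Q₃ − Q₂ > Q₂ − Q₁ ⇒ the upper half is more spread out ⇒ right-skewed.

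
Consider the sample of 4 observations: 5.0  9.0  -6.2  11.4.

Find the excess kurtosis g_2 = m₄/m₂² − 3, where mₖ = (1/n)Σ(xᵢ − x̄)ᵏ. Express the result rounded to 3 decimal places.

-0.971

x̄ = 4.8000
Σ(xᵢ − x̄)² = 182.2400 ⇒ m₂ = 45.56000
Σ(xᵢ − x̄)⁴ = 16849.6448 ⇒ m₄ = 4212.41120
m₂² = 2075.71360
g_2 = m₄/m₂² − 3 = 2.02938 − 3 ≈ -0.971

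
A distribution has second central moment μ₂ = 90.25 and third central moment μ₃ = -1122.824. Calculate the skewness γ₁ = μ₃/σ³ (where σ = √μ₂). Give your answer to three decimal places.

σ = √μ₂ = √90.25 = 9.50000
σ³ = μ₂^(3/2) = 857.37500
γ₁ = μ₃/σ³ = -1122.824 / 857.37500 ≈ -1.310

-1.310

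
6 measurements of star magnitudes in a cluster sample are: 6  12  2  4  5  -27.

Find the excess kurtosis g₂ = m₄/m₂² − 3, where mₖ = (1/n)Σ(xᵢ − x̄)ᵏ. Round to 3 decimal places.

x̄ = 0.3333
Σ(xᵢ − x̄)² = 953.3333 ⇒ m₂ = 158.88889
Σ(xᵢ − x̄)⁴ = 578395.1111 ⇒ m₄ = 96399.18519
m₂² = 25245.67901
g₂ = m₄/m₂² − 3 = 3.81844 − 3 ≈ 0.818

0.818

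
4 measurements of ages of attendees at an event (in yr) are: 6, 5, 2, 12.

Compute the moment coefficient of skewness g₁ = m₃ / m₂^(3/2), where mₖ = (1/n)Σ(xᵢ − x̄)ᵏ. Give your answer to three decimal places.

0.581

x̄ = (6 + 5 + 2 + 12) / 4 = 6.2500
deviations (xᵢ − x̄): -0.2500, -1.2500, -4.2500, 5.7500
Σ(xᵢ − x̄)² = 52.7500 ⇒ m₂ = 52.7500/4 = 13.18750
Σ(xᵢ − x̄)³ = 111.3750 ⇒ m₃ = 111.3750/4 = 27.84375
m₂^(3/2) = 13.18750^(1.5) = 47.88988
g₁ = m₃ / m₂^(3/2) = 27.84375 / 47.88988 ≈ 0.581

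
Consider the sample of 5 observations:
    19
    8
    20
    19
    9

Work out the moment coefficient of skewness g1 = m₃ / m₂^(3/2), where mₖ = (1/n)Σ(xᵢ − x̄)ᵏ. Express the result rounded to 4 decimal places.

x̄ = (19 + 8 + 20 + 19 + 9) / 5 = 15.0000
deviations (xᵢ − x̄): 4.0000, -7.0000, 5.0000, 4.0000, -6.0000
Σ(xᵢ − x̄)² = 142.0000 ⇒ m₂ = 142.0000/5 = 28.40000
Σ(xᵢ − x̄)³ = -306.0000 ⇒ m₃ = -306.0000/5 = -61.20000
m₂^(3/2) = 28.40000^(1.5) = 151.34829
g1 = m₃ / m₂^(3/2) = -61.20000 / 151.34829 ≈ -0.4044

-0.4044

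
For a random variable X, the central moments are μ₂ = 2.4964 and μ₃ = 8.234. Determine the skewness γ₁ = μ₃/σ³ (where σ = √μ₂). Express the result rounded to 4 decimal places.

2.0876

σ = √μ₂ = √2.4964 = 1.58000
σ³ = μ₂^(3/2) = 3.94431
γ₁ = μ₃/σ³ = 8.234 / 3.94431 ≈ 2.0876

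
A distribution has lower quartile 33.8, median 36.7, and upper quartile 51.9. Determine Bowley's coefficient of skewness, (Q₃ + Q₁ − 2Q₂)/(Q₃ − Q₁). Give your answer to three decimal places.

numerator: Q₃ + Q₁ − 2Q₂ = 51.9 + 33.8 − 2×36.7 = 12.3000
denominator: Q₃ − Q₁ = 51.9 − 33.8 = 18.1000
Bowley skewness = 12.3000 / 18.1000 ≈ 0.680

0.680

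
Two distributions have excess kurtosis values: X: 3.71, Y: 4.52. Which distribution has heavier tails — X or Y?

Y

Higher excess kurtosis ⇒ heavier tails relative to the normal distribution.
3.71 vs 4.52: the larger is 4.52, so Y has heavier tails.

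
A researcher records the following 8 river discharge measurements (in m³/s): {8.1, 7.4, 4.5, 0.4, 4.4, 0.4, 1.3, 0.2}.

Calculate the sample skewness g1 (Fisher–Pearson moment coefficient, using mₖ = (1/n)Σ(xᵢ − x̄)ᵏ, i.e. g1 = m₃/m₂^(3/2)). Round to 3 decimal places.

x̄ = (8.1 + 7.4 + 4.5 + 0.4 + 4.4 + 0.4 + 1.3 + 0.2) / 8 = 3.3375
deviations (xᵢ − x̄): 4.7625, 4.0625, 1.1625, -2.9375, 1.0625, -2.9375, -2.0375, -3.1375
Σ(xᵢ − x̄)² = 72.9187 ⇒ m₂ = 72.9187/8 = 9.11484
Σ(xᵢ − x̄)³ = 87.7992 ⇒ m₃ = 87.7992/8 = 10.97490
m₂^(3/2) = 9.11484^(1.5) = 27.51844
g1 = m₃ / m₂^(3/2) = 10.97490 / 27.51844 ≈ 0.399

0.399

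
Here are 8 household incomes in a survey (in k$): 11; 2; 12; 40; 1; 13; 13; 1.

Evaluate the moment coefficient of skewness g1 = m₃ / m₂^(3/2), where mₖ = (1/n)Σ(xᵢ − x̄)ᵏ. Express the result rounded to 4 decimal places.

x̄ = (11 + 2 + 12 + 40 + 1 + 13 + 13 + 1) / 8 = 11.6250
deviations (xᵢ − x̄): -0.6250, -9.6250, 0.3750, 28.3750, -10.6250, 1.3750, 1.3750, -10.6250
Σ(xᵢ − x̄)² = 1127.8750 ⇒ m₂ = 1127.8750/8 = 140.98438
Σ(xᵢ − x̄)³ = 19560.2813 ⇒ m₃ = 19560.2813/8 = 2445.03516
m₂^(3/2) = 140.98438^(1.5) = 1674.00394
g1 = m₃ / m₂^(3/2) = 2445.03516 / 1674.00394 ≈ 1.4606

1.4606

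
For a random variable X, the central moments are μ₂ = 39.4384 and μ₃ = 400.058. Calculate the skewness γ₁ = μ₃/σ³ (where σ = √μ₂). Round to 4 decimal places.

σ = √μ₂ = √39.4384 = 6.28000
σ³ = μ₂^(3/2) = 247.67315
γ₁ = μ₃/σ³ = 400.058 / 247.67315 ≈ 1.6153

1.6153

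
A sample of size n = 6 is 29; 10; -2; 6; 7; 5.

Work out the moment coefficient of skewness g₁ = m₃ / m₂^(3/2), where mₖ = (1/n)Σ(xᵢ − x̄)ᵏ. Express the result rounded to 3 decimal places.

x̄ = (29 + 10 - 2 + 6 + 7 + 5) / 6 = 9.1667
deviations (xᵢ − x̄): 19.8333, 0.8333, -11.1667, -3.1667, -2.1667, -4.1667
Σ(xᵢ − x̄)² = 550.8333 ⇒ m₂ = 550.8333/6 = 91.80556
Σ(xᵢ − x̄)³ = 6295.5556 ⇒ m₃ = 6295.5556/6 = 1049.25926
m₂^(3/2) = 91.80556^(1.5) = 879.63691
g₁ = m₃ / m₂^(3/2) = 1049.25926 / 879.63691 ≈ 1.193

1.193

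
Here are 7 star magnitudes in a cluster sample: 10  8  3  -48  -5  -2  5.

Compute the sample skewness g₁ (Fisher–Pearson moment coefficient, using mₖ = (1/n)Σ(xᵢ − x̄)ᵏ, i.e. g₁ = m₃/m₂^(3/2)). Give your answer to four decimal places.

x̄ = (10 + 8 + 3 - 48 - 5 - 2 + 5) / 7 = -4.1429
deviations (xᵢ − x̄): 14.1429, 12.1429, 7.1429, -43.8571, -0.8571, 2.1429, 9.1429
Σ(xᵢ − x̄)² = 2410.8571 ⇒ m₂ = 2410.8571/7 = 344.40816
Σ(xᵢ − x̄)³ = -78599.7551 ⇒ m₃ = -78599.7551/7 = -11228.53644
m₂^(3/2) = 344.40816^(1.5) = 6391.60834
g₁ = m₃ / m₂^(3/2) = -11228.53644 / 6391.60834 ≈ -1.7568

-1.7568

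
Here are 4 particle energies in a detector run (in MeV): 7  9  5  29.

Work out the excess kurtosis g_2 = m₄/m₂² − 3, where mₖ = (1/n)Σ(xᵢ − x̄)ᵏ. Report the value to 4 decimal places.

-0.7231

x̄ = 12.5000
Σ(xᵢ − x̄)² = 371.0000 ⇒ m₂ = 92.75000
Σ(xᵢ − x̄)⁴ = 78349.2500 ⇒ m₄ = 19587.31250
m₂² = 8602.56250
g_2 = m₄/m₂² − 3 = 2.27692 − 3 ≈ -0.7231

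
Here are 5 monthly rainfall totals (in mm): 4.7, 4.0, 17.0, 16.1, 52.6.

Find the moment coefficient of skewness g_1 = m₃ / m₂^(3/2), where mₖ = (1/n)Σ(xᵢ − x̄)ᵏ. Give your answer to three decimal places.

x̄ = (4.7 + 4.0 + 17.0 + 16.1 + 52.6) / 5 = 18.8800
deviations (xᵢ − x̄): -14.1800, -14.8800, -1.8800, -2.7800, 33.7200
Σ(xᵢ − x̄)² = 1570.7880 ⇒ m₂ = 1570.7880/5 = 314.15760
Σ(xᵢ − x̄)³ = 32166.9523 ⇒ m₃ = 32166.9523/5 = 6433.39046
m₂^(3/2) = 314.15760^(1.5) = 5568.28372
g_1 = m₃ / m₂^(3/2) = 6433.39046 / 5568.28372 ≈ 1.155

1.155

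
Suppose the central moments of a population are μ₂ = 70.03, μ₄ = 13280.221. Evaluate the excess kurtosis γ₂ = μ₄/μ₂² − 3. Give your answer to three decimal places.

μ₂² = 70.03² = 4904.20090
μ₄/μ₂² = 13280.221 / 4904.20090 = 2.70793
γ₂ = 2.70793 − 3 ≈ -0.292

-0.292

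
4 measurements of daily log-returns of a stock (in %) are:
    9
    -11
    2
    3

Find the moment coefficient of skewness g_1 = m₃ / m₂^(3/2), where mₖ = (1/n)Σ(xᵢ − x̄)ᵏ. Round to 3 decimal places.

-0.675

x̄ = (9 - 11 + 2 + 3) / 4 = 0.7500
deviations (xᵢ − x̄): 8.2500, -11.7500, 1.2500, 2.2500
Σ(xᵢ − x̄)² = 212.7500 ⇒ m₂ = 212.7500/4 = 53.18750
Σ(xᵢ − x̄)³ = -1047.3750 ⇒ m₃ = -1047.3750/4 = -261.84375
m₂^(3/2) = 53.18750^(1.5) = 387.89516
g_1 = m₃ / m₂^(3/2) = -261.84375 / 387.89516 ≈ -0.675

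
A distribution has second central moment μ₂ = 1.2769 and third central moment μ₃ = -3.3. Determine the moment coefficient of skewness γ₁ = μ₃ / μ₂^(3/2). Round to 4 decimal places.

-2.2871

σ = √μ₂ = √1.2769 = 1.13000
σ³ = μ₂^(3/2) = 1.44290
γ₁ = μ₃/σ³ = -3.3 / 1.44290 ≈ -2.2871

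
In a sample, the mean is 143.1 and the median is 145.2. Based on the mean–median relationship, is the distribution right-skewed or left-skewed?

left-skewed

mean − median = 143.1 − 145.2 = -2.1
mean < median ⇒ the longer tail is on the left ⇒ left-skewed (negatively skewed).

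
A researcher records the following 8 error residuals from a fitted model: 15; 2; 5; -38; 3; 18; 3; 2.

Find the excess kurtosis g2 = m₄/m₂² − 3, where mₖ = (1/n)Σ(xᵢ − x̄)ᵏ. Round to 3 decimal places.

x̄ = 1.2500
Σ(xᵢ − x̄)² = 2031.5000 ⇒ m₂ = 253.93750
Σ(xᵢ − x̄)⁴ = 2488009.9063 ⇒ m₄ = 311001.23828
m₂² = 64484.25391
g2 = m₄/m₂² − 3 = 4.82290 − 3 ≈ 1.823

1.823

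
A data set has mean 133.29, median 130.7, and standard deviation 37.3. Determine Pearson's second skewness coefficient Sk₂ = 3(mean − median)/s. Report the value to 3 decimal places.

0.208

Sk₂ = 3(133.29 − 130.7) / 37.3 = 3 × 2.5900 / 37.3
    = 7.7700 / 37.3 ≈ 0.208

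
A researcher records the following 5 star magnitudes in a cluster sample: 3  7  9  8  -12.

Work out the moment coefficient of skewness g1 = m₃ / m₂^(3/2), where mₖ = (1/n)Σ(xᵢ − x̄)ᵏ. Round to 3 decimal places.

x̄ = (3 + 7 + 9 + 8 - 12) / 5 = 3.0000
deviations (xᵢ − x̄): 0.0000, 4.0000, 6.0000, 5.0000, -15.0000
Σ(xᵢ − x̄)² = 302.0000 ⇒ m₂ = 302.0000/5 = 60.40000
Σ(xᵢ − x̄)³ = -2970.0000 ⇒ m₃ = -2970.0000/5 = -594.00000
m₂^(3/2) = 60.40000^(1.5) = 469.41332
g1 = m₃ / m₂^(3/2) = -594.00000 / 469.41332 ≈ -1.265

-1.265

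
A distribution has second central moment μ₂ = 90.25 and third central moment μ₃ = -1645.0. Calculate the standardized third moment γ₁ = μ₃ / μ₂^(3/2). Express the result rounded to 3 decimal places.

-1.919

σ = √μ₂ = √90.25 = 9.50000
σ³ = μ₂^(3/2) = 857.37500
γ₁ = μ₃/σ³ = -1645.0 / 857.37500 ≈ -1.919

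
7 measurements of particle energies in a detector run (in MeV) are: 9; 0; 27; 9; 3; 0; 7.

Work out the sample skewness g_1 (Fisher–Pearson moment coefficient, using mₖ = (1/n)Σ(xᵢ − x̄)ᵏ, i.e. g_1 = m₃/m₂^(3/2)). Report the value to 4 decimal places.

1.3358

x̄ = (9 + 0 + 27 + 9 + 3 + 0 + 7) / 7 = 7.8571
deviations (xᵢ − x̄): 1.1429, -7.8571, 19.1429, 1.1429, -4.8571, -7.8571, -0.8571
Σ(xᵢ − x̄)² = 516.8571 ⇒ m₂ = 516.8571/7 = 73.83673
Σ(xᵢ − x̄)³ = 5932.5306 ⇒ m₃ = 5932.5306/7 = 847.50437
m₂^(3/2) = 73.83673^(1.5) = 634.46654
g_1 = m₃ / m₂^(3/2) = 847.50437 / 634.46654 ≈ 1.3358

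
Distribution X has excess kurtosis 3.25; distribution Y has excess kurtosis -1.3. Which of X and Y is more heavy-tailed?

X

Higher excess kurtosis ⇒ heavier tails relative to the normal distribution.
3.25 vs -1.3: the larger is 3.25, so X has heavier tails. (X is leptokurtic — heavier-than-normal tails; the other is platykurtic.)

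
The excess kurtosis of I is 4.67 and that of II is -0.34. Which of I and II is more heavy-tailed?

Higher excess kurtosis ⇒ heavier tails relative to the normal distribution.
4.67 vs -0.34: the larger is 4.67, so I has heavier tails. (I is leptokurtic — heavier-than-normal tails; the other is platykurtic.)

I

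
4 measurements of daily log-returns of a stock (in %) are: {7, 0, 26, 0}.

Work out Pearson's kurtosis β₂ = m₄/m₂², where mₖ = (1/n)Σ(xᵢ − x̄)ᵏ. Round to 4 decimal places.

2.1179

x̄ = 8.2500
Σ(xᵢ − x̄)² = 452.7500 ⇒ m₂ = 113.18750
Σ(xᵢ − x̄)⁴ = 108531.8281 ⇒ m₄ = 27132.95703
m₂² = 12811.41016
β₂ = m₄/m₂² = 27132.95703 / 12811.41016 ≈ 2.1179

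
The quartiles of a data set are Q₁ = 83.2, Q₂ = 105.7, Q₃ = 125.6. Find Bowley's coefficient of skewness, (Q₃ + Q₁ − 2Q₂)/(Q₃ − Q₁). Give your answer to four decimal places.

numerator: Q₃ + Q₁ − 2Q₂ = 125.6 + 83.2 − 2×105.7 = -2.6000
denominator: Q₃ − Q₁ = 125.6 − 83.2 = 42.4000
Bowley skewness = -2.6000 / 42.4000 ≈ -0.0613

-0.0613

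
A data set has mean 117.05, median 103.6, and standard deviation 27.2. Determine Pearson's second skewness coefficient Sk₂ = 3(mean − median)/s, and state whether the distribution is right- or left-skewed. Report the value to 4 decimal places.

1.4835, right-skewed

Sk₂ = 3(117.05 − 103.6) / 27.2 = 3 × 13.4500 / 27.2
    = 40.3500 / 27.2 ≈ 1.4835
Sk₂ > 0 ⇒ mean > median ⇒ right-skewed (positive skew).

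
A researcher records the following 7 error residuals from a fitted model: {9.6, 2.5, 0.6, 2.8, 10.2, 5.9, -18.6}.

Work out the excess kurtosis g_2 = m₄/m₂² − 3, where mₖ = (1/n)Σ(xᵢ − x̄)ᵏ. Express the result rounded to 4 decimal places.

x̄ = 1.8571
Σ(xᵢ − x̄)² = 567.2771 ⇒ m₂ = 81.03959
Σ(xᵢ − x̄)⁴ = 183847.2539 ⇒ m₄ = 26263.89341
m₂² = 6567.41545
g_2 = m₄/m₂² − 3 = 3.99912 − 3 ≈ 0.9991

0.9991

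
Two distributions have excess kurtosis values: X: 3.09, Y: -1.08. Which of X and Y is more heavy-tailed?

Higher excess kurtosis ⇒ heavier tails relative to the normal distribution.
3.09 vs -1.08: the larger is 3.09, so X has heavier tails. (X is leptokurtic — heavier-than-normal tails; the other is platykurtic.)

X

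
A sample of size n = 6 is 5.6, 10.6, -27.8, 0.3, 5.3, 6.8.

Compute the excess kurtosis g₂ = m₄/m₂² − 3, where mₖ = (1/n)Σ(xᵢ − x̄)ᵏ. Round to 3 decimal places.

0.816

x̄ = 0.1333
Σ(xᵢ − x̄)² = 990.8733 ⇒ m₂ = 165.14556
Σ(xᵢ − x̄)⁴ = 624405.4356 ⇒ m₄ = 104067.57260
m₂² = 27273.05452
g₂ = m₄/m₂² − 3 = 3.81577 − 3 ≈ 0.816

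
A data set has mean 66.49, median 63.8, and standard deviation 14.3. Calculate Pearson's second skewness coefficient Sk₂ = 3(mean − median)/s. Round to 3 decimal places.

Sk₂ = 3(66.49 − 63.8) / 14.3 = 3 × 2.6900 / 14.3
    = 8.0700 / 14.3 ≈ 0.564

0.564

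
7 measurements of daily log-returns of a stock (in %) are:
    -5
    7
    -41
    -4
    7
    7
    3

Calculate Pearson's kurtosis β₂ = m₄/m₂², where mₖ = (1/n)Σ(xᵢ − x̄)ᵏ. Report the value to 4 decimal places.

4.3548

x̄ = -3.7143
Σ(xᵢ − x̄)² = 1781.4286 ⇒ m₂ = 254.48980
Σ(xᵢ − x̄)⁴ = 1974293.5335 ⇒ m₄ = 282041.93336
m₂² = 64765.05623
β₂ = m₄/m₂² = 282041.93336 / 64765.05623 ≈ 4.3548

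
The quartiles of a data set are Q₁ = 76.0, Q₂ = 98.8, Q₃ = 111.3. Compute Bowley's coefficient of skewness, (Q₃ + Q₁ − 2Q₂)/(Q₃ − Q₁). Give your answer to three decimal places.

numerator: Q₃ + Q₁ − 2Q₂ = 111.3 + 76.0 − 2×98.8 = -10.3000
denominator: Q₃ − Q₁ = 111.3 − 76.0 = 35.3000
Bowley skewness = -10.3000 / 35.3000 ≈ -0.292

-0.292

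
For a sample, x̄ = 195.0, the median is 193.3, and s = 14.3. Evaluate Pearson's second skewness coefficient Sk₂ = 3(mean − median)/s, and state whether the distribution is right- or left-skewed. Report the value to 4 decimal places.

0.3566, right-skewed

Sk₂ = 3(195.0 − 193.3) / 14.3 = 3 × 1.7000 / 14.3
    = 5.1000 / 14.3 ≈ 0.3566
Sk₂ > 0 ⇒ mean > median ⇒ right-skewed (positive skew).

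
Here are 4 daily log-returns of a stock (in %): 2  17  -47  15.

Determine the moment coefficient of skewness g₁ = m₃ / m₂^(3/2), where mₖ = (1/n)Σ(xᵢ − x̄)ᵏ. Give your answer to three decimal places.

x̄ = (2 + 17 - 47 + 15) / 4 = -3.2500
deviations (xᵢ − x̄): 5.2500, 20.2500, -43.7500, 18.2500
Σ(xᵢ − x̄)² = 2684.7500 ⇒ m₂ = 2684.7500/4 = 671.18750
Σ(xᵢ − x̄)³ = -69213.3750 ⇒ m₃ = -69213.3750/4 = -17303.34375
m₂^(3/2) = 671.18750^(1.5) = 17388.64694
g₁ = m₃ / m₂^(3/2) = -17303.34375 / 17388.64694 ≈ -0.995

-0.995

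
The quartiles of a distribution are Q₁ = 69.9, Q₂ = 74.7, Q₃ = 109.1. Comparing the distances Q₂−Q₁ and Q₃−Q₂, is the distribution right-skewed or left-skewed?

right-skewed

Q₂ − Q₁ = 4.8;  Q₃ − Q₂ = 34.4
Q₃ − Q₂ > Q₂ − Q₁ ⇒ the upper half is more spread out ⇒ right-skewed.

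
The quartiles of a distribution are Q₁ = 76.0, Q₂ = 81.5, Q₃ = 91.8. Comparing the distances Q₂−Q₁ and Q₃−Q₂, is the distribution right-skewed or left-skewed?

Q₂ − Q₁ = 5.5;  Q₃ − Q₂ = 10.3
Q₃ − Q₂ > Q₂ − Q₁ ⇒ the upper half is more spread out ⇒ right-skewed.

right-skewed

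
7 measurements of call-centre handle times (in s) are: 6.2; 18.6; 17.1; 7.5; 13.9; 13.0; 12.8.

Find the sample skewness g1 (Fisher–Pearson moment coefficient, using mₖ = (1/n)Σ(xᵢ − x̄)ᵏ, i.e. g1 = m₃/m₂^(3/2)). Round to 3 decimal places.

x̄ = (6.2 + 18.6 + 17.1 + 7.5 + 13.9 + 13.0 + 12.8) / 7 = 12.7286
deviations (xᵢ − x̄): -6.5286, 5.8714, 4.3714, -5.2286, 1.1714, 0.2714, 0.0714
Σ(xᵢ − x̄)² = 124.9943 ⇒ m₂ = 124.9943/7 = 17.85633
Σ(xᵢ − x̄)³ = -133.6280 ⇒ m₃ = -133.6280/7 = -19.08971
m₂^(3/2) = 17.85633^(1.5) = 75.45503
g1 = m₃ / m₂^(3/2) = -19.08971 / 75.45503 ≈ -0.253

-0.253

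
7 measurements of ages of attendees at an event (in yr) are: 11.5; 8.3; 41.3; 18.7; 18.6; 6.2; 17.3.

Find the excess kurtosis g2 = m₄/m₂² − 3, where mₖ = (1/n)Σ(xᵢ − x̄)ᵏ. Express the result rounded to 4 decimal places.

0.6610

x̄ = 17.4143
Σ(xᵢ − x̄)² = 817.4086 ⇒ m₂ = 116.77265
Σ(xᵢ − x̄)⁴ = 349445.9655 ⇒ m₄ = 49920.85221
m₂² = 13635.85250
g2 = m₄/m₂² − 3 = 3.66100 − 3 ≈ 0.6610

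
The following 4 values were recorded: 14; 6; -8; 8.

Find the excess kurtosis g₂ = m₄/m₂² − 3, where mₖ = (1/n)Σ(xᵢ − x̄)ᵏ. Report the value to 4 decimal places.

-0.9169

x̄ = 5.0000
Σ(xᵢ − x̄)² = 260.0000 ⇒ m₂ = 65.00000
Σ(xᵢ − x̄)⁴ = 35204.0000 ⇒ m₄ = 8801.00000
m₂² = 4225.00000
g₂ = m₄/m₂² − 3 = 2.08308 − 3 ≈ -0.9169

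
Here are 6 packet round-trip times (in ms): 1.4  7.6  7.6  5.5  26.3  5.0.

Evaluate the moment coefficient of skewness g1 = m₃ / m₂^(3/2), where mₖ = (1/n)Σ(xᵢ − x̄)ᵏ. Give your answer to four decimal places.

x̄ = (1.4 + 7.6 + 7.6 + 5.5 + 26.3 + 5.0) / 6 = 8.9000
deviations (xᵢ − x̄): -7.5000, -1.3000, -1.3000, -3.4000, 17.4000, -3.9000
Σ(xᵢ − x̄)² = 389.1600 ⇒ m₂ = 389.1600/6 = 64.86000
Σ(xᵢ − x̄)³ = 4743.1320 ⇒ m₃ = 4743.1320/6 = 790.52200
m₂^(3/2) = 64.86000^(1.5) = 522.35459
g1 = m₃ / m₂^(3/2) = 790.52200 / 522.35459 ≈ 1.5134

1.5134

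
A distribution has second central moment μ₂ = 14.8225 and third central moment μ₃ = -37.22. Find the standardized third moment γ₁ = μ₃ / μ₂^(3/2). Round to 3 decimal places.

-0.652

σ = √μ₂ = √14.8225 = 3.85000
σ³ = μ₂^(3/2) = 57.06663
γ₁ = μ₃/σ³ = -37.22 / 57.06663 ≈ -0.652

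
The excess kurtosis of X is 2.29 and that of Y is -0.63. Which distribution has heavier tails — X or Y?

X

Higher excess kurtosis ⇒ heavier tails relative to the normal distribution.
2.29 vs -0.63: the larger is 2.29, so X has heavier tails. (X is leptokurtic — heavier-than-normal tails; the other is platykurtic.)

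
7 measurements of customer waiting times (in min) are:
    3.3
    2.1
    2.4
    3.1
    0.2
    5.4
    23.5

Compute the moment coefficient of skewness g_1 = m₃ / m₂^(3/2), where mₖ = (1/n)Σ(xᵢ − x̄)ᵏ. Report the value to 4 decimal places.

1.8819

x̄ = (3.3 + 2.1 + 2.4 + 3.1 + 0.2 + 5.4 + 23.5) / 7 = 5.7143
deviations (xᵢ − x̄): -2.4143, -3.6143, -3.3143, -2.6143, -5.5143, -0.3143, 17.7857
Σ(xᵢ − x̄)² = 383.5486 ⇒ m₂ = 383.5486/7 = 54.79265
Σ(xᵢ − x̄)³ = 5342.9192 ⇒ m₃ = 5342.9192/7 = 763.27417
m₂^(3/2) = 54.79265^(1.5) = 405.58650
g_1 = m₃ / m₂^(3/2) = 763.27417 / 405.58650 ≈ 1.8819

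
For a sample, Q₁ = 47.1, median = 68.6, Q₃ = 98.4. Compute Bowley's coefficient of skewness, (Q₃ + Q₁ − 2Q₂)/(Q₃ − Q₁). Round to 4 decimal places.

0.1618

numerator: Q₃ + Q₁ − 2Q₂ = 98.4 + 47.1 − 2×68.6 = 8.3000
denominator: Q₃ − Q₁ = 98.4 − 47.1 = 51.3000
Bowley skewness = 8.3000 / 51.3000 ≈ 0.1618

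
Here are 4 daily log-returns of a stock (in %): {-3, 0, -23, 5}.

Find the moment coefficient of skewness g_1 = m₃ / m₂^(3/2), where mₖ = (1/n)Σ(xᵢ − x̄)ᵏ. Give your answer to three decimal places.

x̄ = (-3 + 0 - 23 + 5) / 4 = -5.2500
deviations (xᵢ − x̄): 2.2500, 5.2500, -17.7500, 10.2500
Σ(xᵢ − x̄)² = 452.7500 ⇒ m₂ = 452.7500/4 = 113.18750
Σ(xᵢ − x̄)³ = -4359.3750 ⇒ m₃ = -4359.3750/4 = -1089.84375
m₂^(3/2) = 113.18750^(1.5) = 1204.19745
g_1 = m₃ / m₂^(3/2) = -1089.84375 / 1204.19745 ≈ -0.905

-0.905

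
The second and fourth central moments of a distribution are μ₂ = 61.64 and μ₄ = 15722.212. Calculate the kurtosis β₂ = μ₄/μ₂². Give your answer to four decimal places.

μ₂² = 61.64² = 3799.48960
μ₄/μ₂² = 15722.212 / 3799.48960 = 4.13798
β₂ ≈ 4.1380

4.1380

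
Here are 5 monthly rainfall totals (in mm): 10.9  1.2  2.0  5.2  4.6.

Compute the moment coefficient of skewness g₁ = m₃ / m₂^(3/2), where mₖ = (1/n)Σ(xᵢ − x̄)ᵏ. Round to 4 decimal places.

0.8153

x̄ = (10.9 + 1.2 + 2.0 + 5.2 + 4.6) / 5 = 4.7800
deviations (xᵢ − x̄): 6.1200, -3.5800, -2.7800, 0.4200, -0.1800
Σ(xᵢ − x̄)² = 58.2080 ⇒ m₂ = 58.2080/5 = 11.64160
Σ(xᵢ − x̄)³ = 161.9215 ⇒ m₃ = 161.9215/5 = 32.38430
m₂^(3/2) = 11.64160^(1.5) = 39.72089
g₁ = m₃ / m₂^(3/2) = 32.38430 / 39.72089 ≈ 0.8153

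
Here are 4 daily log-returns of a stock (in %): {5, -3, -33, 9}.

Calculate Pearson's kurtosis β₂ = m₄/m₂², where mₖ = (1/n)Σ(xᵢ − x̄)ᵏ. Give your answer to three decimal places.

x̄ = -5.5000
Σ(xᵢ − x̄)² = 1083.0000 ⇒ m₂ = 270.75000
Σ(xᵢ − x̄)⁴ = 628313.2500 ⇒ m₄ = 157078.31250
m₂² = 73305.56250
β₂ = m₄/m₂² = 157078.31250 / 73305.56250 ≈ 2.143

2.143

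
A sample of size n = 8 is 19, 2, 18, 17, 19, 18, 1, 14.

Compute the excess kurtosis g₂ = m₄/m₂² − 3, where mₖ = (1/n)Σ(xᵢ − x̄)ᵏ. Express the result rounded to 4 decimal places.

x̄ = 13.5000
Σ(xᵢ − x̄)² = 402.0000 ⇒ m₂ = 50.25000
Σ(xᵢ − x̄)⁴ = 44704.5000 ⇒ m₄ = 5588.06250
m₂² = 2525.06250
g₂ = m₄/m₂² − 3 = 2.21304 − 3 ≈ -0.7870

-0.7870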